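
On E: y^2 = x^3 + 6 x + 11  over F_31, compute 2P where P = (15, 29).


Doubling: s = (3 x1^2 + a) / (2 y1)
s = (3*15^2 + 6) / (2*29) mod 31 = 8
x3 = s^2 - 2 x1 mod 31 = 8^2 - 2*15 = 3
y3 = s (x1 - x3) - y1 mod 31 = 8 * (15 - 3) - 29 = 5

2P = (3, 5)


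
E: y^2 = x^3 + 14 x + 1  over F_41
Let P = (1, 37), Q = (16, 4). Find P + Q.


P != Q, so use the chord formula.
s = (y2 - y1) / (x2 - x1) = (8) / (15) mod 41 = 6
x3 = s^2 - x1 - x2 mod 41 = 6^2 - 1 - 16 = 19
y3 = s (x1 - x3) - y1 mod 41 = 6 * (1 - 19) - 37 = 19

P + Q = (19, 19)


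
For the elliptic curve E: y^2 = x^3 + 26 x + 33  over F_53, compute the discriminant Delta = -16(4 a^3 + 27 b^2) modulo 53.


4 a^3 + 27 b^2 = 4*26^3 + 27*33^2 = 70304 + 29403 = 99707
Delta = -16 * (99707) = -1595312
Delta mod 53 = 41

Delta = 41 (mod 53)


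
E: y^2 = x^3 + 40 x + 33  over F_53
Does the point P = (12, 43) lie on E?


Check whether y^2 = x^3 + 40 x + 33 (mod 53) for (x, y) = (12, 43).
LHS: y^2 = 43^2 mod 53 = 47
RHS: x^3 + 40 x + 33 = 12^3 + 40*12 + 33 mod 53 = 15
LHS != RHS

No, not on the curve


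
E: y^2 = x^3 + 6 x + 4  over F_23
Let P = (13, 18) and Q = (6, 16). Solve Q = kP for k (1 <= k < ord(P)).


Enumerate multiples of P until we hit Q = (6, 16):
  1P = (13, 18)
  2P = (6, 7)
  3P = (6, 16)
Match found at i = 3.

k = 3


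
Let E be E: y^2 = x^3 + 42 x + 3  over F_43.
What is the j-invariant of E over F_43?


Delta = -16(4 a^3 + 27 b^2) mod 43 = 3
-1728 * (4 a)^3 = -1728 * (4*42)^3 mod 43 = 39
j = 39 * 3^(-1) mod 43 = 13

j = 13 (mod 43)


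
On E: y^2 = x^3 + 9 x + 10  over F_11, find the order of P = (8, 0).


Compute successive multiples of P until we hit O:
  1P = (8, 0)
  2P = O

ord(P) = 2


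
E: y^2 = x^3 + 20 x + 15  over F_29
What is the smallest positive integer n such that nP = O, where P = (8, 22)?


Compute successive multiples of P until we hit O:
  1P = (8, 22)
  2P = (18, 1)
  3P = (28, 20)
  4P = (2, 18)
  5P = (13, 23)
  6P = (15, 23)
  7P = (22, 5)
  8P = (24, 14)
  ... (continuing to 36P)
  36P = O

ord(P) = 36


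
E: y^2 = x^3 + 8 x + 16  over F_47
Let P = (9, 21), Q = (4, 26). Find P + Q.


P != Q, so use the chord formula.
s = (y2 - y1) / (x2 - x1) = (5) / (42) mod 47 = 46
x3 = s^2 - x1 - x2 mod 47 = 46^2 - 9 - 4 = 35
y3 = s (x1 - x3) - y1 mod 47 = 46 * (9 - 35) - 21 = 5

P + Q = (35, 5)


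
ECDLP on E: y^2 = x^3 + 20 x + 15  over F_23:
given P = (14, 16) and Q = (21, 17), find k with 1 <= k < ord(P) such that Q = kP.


Enumerate multiples of P until we hit Q = (21, 17):
  1P = (14, 16)
  2P = (11, 18)
  3P = (1, 6)
  4P = (9, 2)
  5P = (6, 11)
  6P = (21, 17)
Match found at i = 6.

k = 6


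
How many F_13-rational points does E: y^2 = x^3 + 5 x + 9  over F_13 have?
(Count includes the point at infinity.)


For each x in F_13, count y with y^2 = x^3 + 5 x + 9 mod 13:
  x = 0: RHS = 9, y in [3, 10]  -> 2 point(s)
  x = 2: RHS = 1, y in [1, 12]  -> 2 point(s)
  x = 3: RHS = 12, y in [5, 8]  -> 2 point(s)
  x = 5: RHS = 3, y in [4, 9]  -> 2 point(s)
  x = 7: RHS = 10, y in [6, 7]  -> 2 point(s)
  x = 9: RHS = 3, y in [4, 9]  -> 2 point(s)
  x = 11: RHS = 4, y in [2, 11]  -> 2 point(s)
  x = 12: RHS = 3, y in [4, 9]  -> 2 point(s)
Affine points: 16. Add the point at infinity: total = 17.

#E(F_13) = 17


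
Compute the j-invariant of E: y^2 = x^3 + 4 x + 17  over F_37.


Delta = -16(4 a^3 + 27 b^2) mod 37 = 1
-1728 * (4 a)^3 = -1728 * (4*4)^3 mod 37 = 27
j = 27 * 1^(-1) mod 37 = 27

j = 27 (mod 37)


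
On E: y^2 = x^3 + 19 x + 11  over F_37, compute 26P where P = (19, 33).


k = 26 = 11010_2 (binary, LSB first: 01011)
Double-and-add from P = (19, 33):
  bit 0 = 0: acc unchanged = O
  bit 1 = 1: acc = O + (0, 23) = (0, 23)
  bit 2 = 0: acc unchanged = (0, 23)
  bit 3 = 1: acc = (0, 23) + (30, 4) = (34, 1)
  bit 4 = 1: acc = (34, 1) + (26, 5) = (5, 3)

26P = (5, 3)


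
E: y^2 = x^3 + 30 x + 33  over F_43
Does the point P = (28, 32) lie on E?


Check whether y^2 = x^3 + 30 x + 33 (mod 43) for (x, y) = (28, 32).
LHS: y^2 = 32^2 mod 43 = 35
RHS: x^3 + 30 x + 33 = 28^3 + 30*28 + 33 mod 43 = 35
LHS = RHS

Yes, on the curve


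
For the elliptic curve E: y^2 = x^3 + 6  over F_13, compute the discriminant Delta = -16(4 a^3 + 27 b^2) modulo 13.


4 a^3 + 27 b^2 = 4*0^3 + 27*6^2 = 0 + 972 = 972
Delta = -16 * (972) = -15552
Delta mod 13 = 9

Delta = 9 (mod 13)


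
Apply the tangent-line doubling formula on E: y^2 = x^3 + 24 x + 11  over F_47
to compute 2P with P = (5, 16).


Doubling: s = (3 x1^2 + a) / (2 y1)
s = (3*5^2 + 24) / (2*16) mod 47 = 31
x3 = s^2 - 2 x1 mod 47 = 31^2 - 2*5 = 11
y3 = s (x1 - x3) - y1 mod 47 = 31 * (5 - 11) - 16 = 33

2P = (11, 33)


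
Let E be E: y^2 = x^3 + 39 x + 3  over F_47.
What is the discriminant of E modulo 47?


4 a^3 + 27 b^2 = 4*39^3 + 27*3^2 = 237276 + 243 = 237519
Delta = -16 * (237519) = -3800304
Delta mod 47 = 22

Delta = 22 (mod 47)


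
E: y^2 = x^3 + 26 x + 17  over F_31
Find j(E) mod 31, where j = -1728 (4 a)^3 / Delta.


Delta = -16(4 a^3 + 27 b^2) mod 31 = 22
-1728 * (4 a)^3 = -1728 * (4*26)^3 mod 31 = 15
j = 15 * 22^(-1) mod 31 = 19

j = 19 (mod 31)


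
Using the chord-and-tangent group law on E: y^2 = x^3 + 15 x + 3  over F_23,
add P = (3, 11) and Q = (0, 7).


P != Q, so use the chord formula.
s = (y2 - y1) / (x2 - x1) = (19) / (20) mod 23 = 9
x3 = s^2 - x1 - x2 mod 23 = 9^2 - 3 - 0 = 9
y3 = s (x1 - x3) - y1 mod 23 = 9 * (3 - 9) - 11 = 4

P + Q = (9, 4)


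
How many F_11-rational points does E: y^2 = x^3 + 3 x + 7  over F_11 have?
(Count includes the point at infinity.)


For each x in F_11, count y with y^2 = x^3 + 3 x + 7 mod 11:
  x = 1: RHS = 0, y in [0]  -> 1 point(s)
  x = 5: RHS = 4, y in [2, 9]  -> 2 point(s)
  x = 8: RHS = 4, y in [2, 9]  -> 2 point(s)
  x = 9: RHS = 4, y in [2, 9]  -> 2 point(s)
  x = 10: RHS = 3, y in [5, 6]  -> 2 point(s)
Affine points: 9. Add the point at infinity: total = 10.

#E(F_11) = 10


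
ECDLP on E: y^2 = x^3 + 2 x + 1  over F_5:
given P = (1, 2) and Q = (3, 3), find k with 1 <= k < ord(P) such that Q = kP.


Enumerate multiples of P until we hit Q = (3, 3):
  1P = (1, 2)
  2P = (3, 3)
Match found at i = 2.

k = 2


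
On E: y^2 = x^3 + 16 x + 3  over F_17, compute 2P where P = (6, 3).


Doubling: s = (3 x1^2 + a) / (2 y1)
s = (3*6^2 + 16) / (2*3) mod 17 = 15
x3 = s^2 - 2 x1 mod 17 = 15^2 - 2*6 = 9
y3 = s (x1 - x3) - y1 mod 17 = 15 * (6 - 9) - 3 = 3

2P = (9, 3)


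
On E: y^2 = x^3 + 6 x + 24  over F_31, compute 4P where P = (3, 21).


k = 4 = 100_2 (binary, LSB first: 001)
Double-and-add from P = (3, 21):
  bit 0 = 0: acc unchanged = O
  bit 1 = 0: acc unchanged = O
  bit 2 = 1: acc = O + (3, 21) = (3, 21)

4P = (3, 21)


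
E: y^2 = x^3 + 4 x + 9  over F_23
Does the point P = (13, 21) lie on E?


Check whether y^2 = x^3 + 4 x + 9 (mod 23) for (x, y) = (13, 21).
LHS: y^2 = 21^2 mod 23 = 4
RHS: x^3 + 4 x + 9 = 13^3 + 4*13 + 9 mod 23 = 4
LHS = RHS

Yes, on the curve


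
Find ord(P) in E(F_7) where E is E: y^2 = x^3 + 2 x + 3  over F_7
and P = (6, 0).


Compute successive multiples of P until we hit O:
  1P = (6, 0)
  2P = O

ord(P) = 2


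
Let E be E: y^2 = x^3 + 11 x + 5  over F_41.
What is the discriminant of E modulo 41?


4 a^3 + 27 b^2 = 4*11^3 + 27*5^2 = 5324 + 675 = 5999
Delta = -16 * (5999) = -95984
Delta mod 41 = 38

Delta = 38 (mod 41)


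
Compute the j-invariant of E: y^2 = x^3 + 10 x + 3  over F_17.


Delta = -16(4 a^3 + 27 b^2) mod 17 = 10
-1728 * (4 a)^3 = -1728 * (4*10)^3 mod 17 = 4
j = 4 * 10^(-1) mod 17 = 14

j = 14 (mod 17)


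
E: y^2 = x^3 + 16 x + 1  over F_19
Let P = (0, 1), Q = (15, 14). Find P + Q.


P != Q, so use the chord formula.
s = (y2 - y1) / (x2 - x1) = (13) / (15) mod 19 = 11
x3 = s^2 - x1 - x2 mod 19 = 11^2 - 0 - 15 = 11
y3 = s (x1 - x3) - y1 mod 19 = 11 * (0 - 11) - 1 = 11

P + Q = (11, 11)


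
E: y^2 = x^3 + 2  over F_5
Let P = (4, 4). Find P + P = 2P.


Doubling: s = (3 x1^2 + a) / (2 y1)
s = (3*4^2 + 0) / (2*4) mod 5 = 1
x3 = s^2 - 2 x1 mod 5 = 1^2 - 2*4 = 3
y3 = s (x1 - x3) - y1 mod 5 = 1 * (4 - 3) - 4 = 2

2P = (3, 2)


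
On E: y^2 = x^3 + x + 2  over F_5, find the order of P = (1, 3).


Compute successive multiples of P until we hit O:
  1P = (1, 3)
  2P = (4, 0)
  3P = (1, 2)
  4P = O

ord(P) = 4


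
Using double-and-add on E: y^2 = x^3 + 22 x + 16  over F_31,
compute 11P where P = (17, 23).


k = 11 = 1011_2 (binary, LSB first: 1101)
Double-and-add from P = (17, 23):
  bit 0 = 1: acc = O + (17, 23) = (17, 23)
  bit 1 = 1: acc = (17, 23) + (25, 3) = (3, 4)
  bit 2 = 0: acc unchanged = (3, 4)
  bit 3 = 1: acc = (3, 4) + (23, 14) = (13, 22)

11P = (13, 22)


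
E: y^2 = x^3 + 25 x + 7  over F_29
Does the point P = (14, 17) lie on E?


Check whether y^2 = x^3 + 25 x + 7 (mod 29) for (x, y) = (14, 17).
LHS: y^2 = 17^2 mod 29 = 28
RHS: x^3 + 25 x + 7 = 14^3 + 25*14 + 7 mod 29 = 27
LHS != RHS

No, not on the curve


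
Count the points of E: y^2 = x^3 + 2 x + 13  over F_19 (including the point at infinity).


For each x in F_19, count y with y^2 = x^3 + 2 x + 13 mod 19:
  x = 1: RHS = 16, y in [4, 15]  -> 2 point(s)
  x = 2: RHS = 6, y in [5, 14]  -> 2 point(s)
  x = 4: RHS = 9, y in [3, 16]  -> 2 point(s)
  x = 7: RHS = 9, y in [3, 16]  -> 2 point(s)
  x = 8: RHS = 9, y in [3, 16]  -> 2 point(s)
  x = 9: RHS = 0, y in [0]  -> 1 point(s)
  x = 10: RHS = 7, y in [8, 11]  -> 2 point(s)
  x = 11: RHS = 17, y in [6, 13]  -> 2 point(s)
  x = 12: RHS = 17, y in [6, 13]  -> 2 point(s)
  x = 14: RHS = 11, y in [7, 12]  -> 2 point(s)
  x = 15: RHS = 17, y in [6, 13]  -> 2 point(s)
  x = 17: RHS = 1, y in [1, 18]  -> 2 point(s)
Affine points: 23. Add the point at infinity: total = 24.

#E(F_19) = 24


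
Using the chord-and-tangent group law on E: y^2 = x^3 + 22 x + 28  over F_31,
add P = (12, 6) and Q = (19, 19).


P != Q, so use the chord formula.
s = (y2 - y1) / (x2 - x1) = (13) / (7) mod 31 = 24
x3 = s^2 - x1 - x2 mod 31 = 24^2 - 12 - 19 = 18
y3 = s (x1 - x3) - y1 mod 31 = 24 * (12 - 18) - 6 = 5

P + Q = (18, 5)


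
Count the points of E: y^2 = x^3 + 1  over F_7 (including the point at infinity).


For each x in F_7, count y with y^2 = x^3 + 0 x + 1 mod 7:
  x = 0: RHS = 1, y in [1, 6]  -> 2 point(s)
  x = 1: RHS = 2, y in [3, 4]  -> 2 point(s)
  x = 2: RHS = 2, y in [3, 4]  -> 2 point(s)
  x = 3: RHS = 0, y in [0]  -> 1 point(s)
  x = 4: RHS = 2, y in [3, 4]  -> 2 point(s)
  x = 5: RHS = 0, y in [0]  -> 1 point(s)
  x = 6: RHS = 0, y in [0]  -> 1 point(s)
Affine points: 11. Add the point at infinity: total = 12.

#E(F_7) = 12


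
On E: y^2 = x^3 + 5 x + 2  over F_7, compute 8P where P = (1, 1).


k = 8 = 1000_2 (binary, LSB first: 0001)
Double-and-add from P = (1, 1):
  bit 0 = 0: acc unchanged = O
  bit 1 = 0: acc unchanged = O
  bit 2 = 0: acc unchanged = O
  bit 3 = 1: acc = O + (1, 6) = (1, 6)

8P = (1, 6)


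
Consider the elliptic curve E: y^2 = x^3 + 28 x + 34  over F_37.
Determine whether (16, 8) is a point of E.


Check whether y^2 = x^3 + 28 x + 34 (mod 37) for (x, y) = (16, 8).
LHS: y^2 = 8^2 mod 37 = 27
RHS: x^3 + 28 x + 34 = 16^3 + 28*16 + 34 mod 37 = 27
LHS = RHS

Yes, on the curve


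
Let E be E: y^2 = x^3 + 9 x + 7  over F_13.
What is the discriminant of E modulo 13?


4 a^3 + 27 b^2 = 4*9^3 + 27*7^2 = 2916 + 1323 = 4239
Delta = -16 * (4239) = -67824
Delta mod 13 = 10

Delta = 10 (mod 13)


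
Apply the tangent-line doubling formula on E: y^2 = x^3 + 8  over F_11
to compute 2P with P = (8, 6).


Doubling: s = (3 x1^2 + a) / (2 y1)
s = (3*8^2 + 0) / (2*6) mod 11 = 5
x3 = s^2 - 2 x1 mod 11 = 5^2 - 2*8 = 9
y3 = s (x1 - x3) - y1 mod 11 = 5 * (8 - 9) - 6 = 0

2P = (9, 0)


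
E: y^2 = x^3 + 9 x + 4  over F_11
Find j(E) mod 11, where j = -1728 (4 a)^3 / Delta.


Delta = -16(4 a^3 + 27 b^2) mod 11 = 2
-1728 * (4 a)^3 = -1728 * (4*9)^3 mod 11 = 6
j = 6 * 2^(-1) mod 11 = 3

j = 3 (mod 11)


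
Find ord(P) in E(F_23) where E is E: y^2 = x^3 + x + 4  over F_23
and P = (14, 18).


Compute successive multiples of P until we hit O:
  1P = (14, 18)
  2P = (8, 15)
  3P = (7, 20)
  4P = (11, 14)
  5P = (10, 18)
  6P = (22, 5)
  7P = (13, 12)
  8P = (9, 12)
  ... (continuing to 29P)
  29P = O

ord(P) = 29


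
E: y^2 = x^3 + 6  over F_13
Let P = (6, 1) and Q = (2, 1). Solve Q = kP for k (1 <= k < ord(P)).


Enumerate multiples of P until we hit Q = (2, 1):
  1P = (6, 1)
  2P = (5, 1)
  3P = (2, 12)
  4P = (2, 1)
Match found at i = 4.

k = 4


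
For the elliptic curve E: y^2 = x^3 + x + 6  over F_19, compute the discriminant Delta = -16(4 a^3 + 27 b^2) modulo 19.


4 a^3 + 27 b^2 = 4*1^3 + 27*6^2 = 4 + 972 = 976
Delta = -16 * (976) = -15616
Delta mod 19 = 2

Delta = 2 (mod 19)


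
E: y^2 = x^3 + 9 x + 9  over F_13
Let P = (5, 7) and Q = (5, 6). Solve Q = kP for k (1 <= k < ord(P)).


Enumerate multiples of P until we hit Q = (5, 6):
  1P = (5, 7)
  2P = (0, 10)
  3P = (12, 5)
  4P = (12, 8)
  5P = (0, 3)
  6P = (5, 6)
Match found at i = 6.

k = 6


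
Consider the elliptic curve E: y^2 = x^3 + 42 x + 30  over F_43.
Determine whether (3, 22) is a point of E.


Check whether y^2 = x^3 + 42 x + 30 (mod 43) for (x, y) = (3, 22).
LHS: y^2 = 22^2 mod 43 = 11
RHS: x^3 + 42 x + 30 = 3^3 + 42*3 + 30 mod 43 = 11
LHS = RHS

Yes, on the curve


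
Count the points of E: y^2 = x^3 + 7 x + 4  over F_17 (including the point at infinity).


For each x in F_17, count y with y^2 = x^3 + 7 x + 4 mod 17:
  x = 0: RHS = 4, y in [2, 15]  -> 2 point(s)
  x = 2: RHS = 9, y in [3, 14]  -> 2 point(s)
  x = 3: RHS = 1, y in [1, 16]  -> 2 point(s)
  x = 11: RHS = 1, y in [1, 16]  -> 2 point(s)
  x = 15: RHS = 16, y in [4, 13]  -> 2 point(s)
  x = 16: RHS = 13, y in [8, 9]  -> 2 point(s)
Affine points: 12. Add the point at infinity: total = 13.

#E(F_17) = 13


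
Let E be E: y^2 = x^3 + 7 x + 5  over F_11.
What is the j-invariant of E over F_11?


Delta = -16(4 a^3 + 27 b^2) mod 11 = 6
-1728 * (4 a)^3 = -1728 * (4*7)^3 mod 11 = 4
j = 4 * 6^(-1) mod 11 = 8

j = 8 (mod 11)


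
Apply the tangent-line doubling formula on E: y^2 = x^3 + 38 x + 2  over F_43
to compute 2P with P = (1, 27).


Doubling: s = (3 x1^2 + a) / (2 y1)
s = (3*1^2 + 38) / (2*27) mod 43 = 35
x3 = s^2 - 2 x1 mod 43 = 35^2 - 2*1 = 19
y3 = s (x1 - x3) - y1 mod 43 = 35 * (1 - 19) - 27 = 31

2P = (19, 31)


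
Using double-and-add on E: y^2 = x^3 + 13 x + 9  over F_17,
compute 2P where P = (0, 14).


k = 2 = 10_2 (binary, LSB first: 01)
Double-and-add from P = (0, 14):
  bit 0 = 0: acc unchanged = O
  bit 1 = 1: acc = O + (8, 9) = (8, 9)

2P = (8, 9)


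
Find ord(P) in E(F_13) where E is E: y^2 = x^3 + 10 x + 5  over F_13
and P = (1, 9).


Compute successive multiples of P until we hit O:
  1P = (1, 9)
  2P = (11, 4)
  3P = (11, 9)
  4P = (1, 4)
  5P = O

ord(P) = 5


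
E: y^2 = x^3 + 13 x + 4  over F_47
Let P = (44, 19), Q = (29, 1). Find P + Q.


P != Q, so use the chord formula.
s = (y2 - y1) / (x2 - x1) = (29) / (32) mod 47 = 20
x3 = s^2 - x1 - x2 mod 47 = 20^2 - 44 - 29 = 45
y3 = s (x1 - x3) - y1 mod 47 = 20 * (44 - 45) - 19 = 8

P + Q = (45, 8)


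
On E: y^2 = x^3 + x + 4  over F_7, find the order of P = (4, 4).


Compute successive multiples of P until we hit O:
  1P = (4, 4)
  2P = (6, 3)
  3P = (6, 4)
  4P = (4, 3)
  5P = O

ord(P) = 5


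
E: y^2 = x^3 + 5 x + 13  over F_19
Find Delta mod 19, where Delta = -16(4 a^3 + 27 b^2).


4 a^3 + 27 b^2 = 4*5^3 + 27*13^2 = 500 + 4563 = 5063
Delta = -16 * (5063) = -81008
Delta mod 19 = 8

Delta = 8 (mod 19)


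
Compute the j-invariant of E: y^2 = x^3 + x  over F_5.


Delta = -16(4 a^3 + 27 b^2) mod 5 = 1
-1728 * (4 a)^3 = -1728 * (4*1)^3 mod 5 = 3
j = 3 * 1^(-1) mod 5 = 3

j = 3 (mod 5)


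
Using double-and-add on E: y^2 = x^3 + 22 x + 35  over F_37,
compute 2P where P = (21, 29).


k = 2 = 10_2 (binary, LSB first: 01)
Double-and-add from P = (21, 29):
  bit 0 = 0: acc unchanged = O
  bit 1 = 1: acc = O + (25, 2) = (25, 2)

2P = (25, 2)


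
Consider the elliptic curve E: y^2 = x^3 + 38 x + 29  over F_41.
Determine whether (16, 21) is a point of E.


Check whether y^2 = x^3 + 38 x + 29 (mod 41) for (x, y) = (16, 21).
LHS: y^2 = 21^2 mod 41 = 31
RHS: x^3 + 38 x + 29 = 16^3 + 38*16 + 29 mod 41 = 18
LHS != RHS

No, not on the curve


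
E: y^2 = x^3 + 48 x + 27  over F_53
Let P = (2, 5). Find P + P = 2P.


Doubling: s = (3 x1^2 + a) / (2 y1)
s = (3*2^2 + 48) / (2*5) mod 53 = 6
x3 = s^2 - 2 x1 mod 53 = 6^2 - 2*2 = 32
y3 = s (x1 - x3) - y1 mod 53 = 6 * (2 - 32) - 5 = 27

2P = (32, 27)


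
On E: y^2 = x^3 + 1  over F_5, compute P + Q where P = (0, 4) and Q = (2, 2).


P != Q, so use the chord formula.
s = (y2 - y1) / (x2 - x1) = (3) / (2) mod 5 = 4
x3 = s^2 - x1 - x2 mod 5 = 4^2 - 0 - 2 = 4
y3 = s (x1 - x3) - y1 mod 5 = 4 * (0 - 4) - 4 = 0

P + Q = (4, 0)


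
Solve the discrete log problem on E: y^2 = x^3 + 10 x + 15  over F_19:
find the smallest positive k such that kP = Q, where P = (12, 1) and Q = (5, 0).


Enumerate multiples of P until we hit Q = (5, 0):
  1P = (12, 1)
  2P = (6, 14)
  3P = (2, 9)
  4P = (14, 12)
  5P = (9, 6)
  6P = (5, 0)
Match found at i = 6.

k = 6


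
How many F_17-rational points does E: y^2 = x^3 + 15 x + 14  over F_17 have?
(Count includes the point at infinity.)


For each x in F_17, count y with y^2 = x^3 + 15 x + 14 mod 17:
  x = 1: RHS = 13, y in [8, 9]  -> 2 point(s)
  x = 2: RHS = 1, y in [1, 16]  -> 2 point(s)
  x = 3: RHS = 1, y in [1, 16]  -> 2 point(s)
  x = 4: RHS = 2, y in [6, 11]  -> 2 point(s)
  x = 8: RHS = 0, y in [0]  -> 1 point(s)
  x = 10: RHS = 8, y in [5, 12]  -> 2 point(s)
  x = 12: RHS = 1, y in [1, 16]  -> 2 point(s)
  x = 13: RHS = 9, y in [3, 14]  -> 2 point(s)
  x = 16: RHS = 15, y in [7, 10]  -> 2 point(s)
Affine points: 17. Add the point at infinity: total = 18.

#E(F_17) = 18


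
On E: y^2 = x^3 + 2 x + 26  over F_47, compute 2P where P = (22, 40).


Doubling: s = (3 x1^2 + a) / (2 y1)
s = (3*22^2 + 2) / (2*40) mod 47 = 17
x3 = s^2 - 2 x1 mod 47 = 17^2 - 2*22 = 10
y3 = s (x1 - x3) - y1 mod 47 = 17 * (22 - 10) - 40 = 23

2P = (10, 23)


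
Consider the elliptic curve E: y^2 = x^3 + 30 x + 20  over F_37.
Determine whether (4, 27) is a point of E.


Check whether y^2 = x^3 + 30 x + 20 (mod 37) for (x, y) = (4, 27).
LHS: y^2 = 27^2 mod 37 = 26
RHS: x^3 + 30 x + 20 = 4^3 + 30*4 + 20 mod 37 = 19
LHS != RHS

No, not on the curve


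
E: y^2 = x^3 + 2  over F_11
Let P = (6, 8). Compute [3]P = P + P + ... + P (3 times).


k = 3 = 11_2 (binary, LSB first: 11)
Double-and-add from P = (6, 8):
  bit 0 = 1: acc = O + (6, 8) = (6, 8)
  bit 1 = 1: acc = (6, 8) + (4, 0) = (6, 3)

3P = (6, 3)


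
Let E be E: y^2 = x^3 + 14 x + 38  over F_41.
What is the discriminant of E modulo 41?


4 a^3 + 27 b^2 = 4*14^3 + 27*38^2 = 10976 + 38988 = 49964
Delta = -16 * (49964) = -799424
Delta mod 41 = 35

Delta = 35 (mod 41)


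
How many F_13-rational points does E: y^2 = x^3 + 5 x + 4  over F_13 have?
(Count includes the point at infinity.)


For each x in F_13, count y with y^2 = x^3 + 5 x + 4 mod 13:
  x = 0: RHS = 4, y in [2, 11]  -> 2 point(s)
  x = 1: RHS = 10, y in [6, 7]  -> 2 point(s)
  x = 2: RHS = 9, y in [3, 10]  -> 2 point(s)
  x = 4: RHS = 10, y in [6, 7]  -> 2 point(s)
  x = 6: RHS = 3, y in [4, 9]  -> 2 point(s)
  x = 8: RHS = 10, y in [6, 7]  -> 2 point(s)
  x = 10: RHS = 1, y in [1, 12]  -> 2 point(s)
  x = 11: RHS = 12, y in [5, 8]  -> 2 point(s)
Affine points: 16. Add the point at infinity: total = 17.

#E(F_13) = 17


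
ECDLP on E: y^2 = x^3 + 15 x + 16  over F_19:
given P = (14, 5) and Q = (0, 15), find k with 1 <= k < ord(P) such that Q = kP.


Enumerate multiples of P until we hit Q = (0, 15):
  1P = (14, 5)
  2P = (15, 5)
  3P = (9, 14)
  4P = (0, 4)
  5P = (2, 4)
  6P = (10, 8)
  7P = (11, 7)
  8P = (5, 8)
  9P = (17, 15)
  10P = (16, 1)
  11P = (12, 10)
  12P = (4, 8)
  13P = (18, 0)
  14P = (4, 11)
  15P = (12, 9)
  16P = (16, 18)
  17P = (17, 4)
  18P = (5, 11)
  19P = (11, 12)
  20P = (10, 11)
  21P = (2, 15)
  22P = (0, 15)
Match found at i = 22.

k = 22


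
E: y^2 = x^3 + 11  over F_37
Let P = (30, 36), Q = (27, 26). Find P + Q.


P != Q, so use the chord formula.
s = (y2 - y1) / (x2 - x1) = (27) / (34) mod 37 = 28
x3 = s^2 - x1 - x2 mod 37 = 28^2 - 30 - 27 = 24
y3 = s (x1 - x3) - y1 mod 37 = 28 * (30 - 24) - 36 = 21

P + Q = (24, 21)


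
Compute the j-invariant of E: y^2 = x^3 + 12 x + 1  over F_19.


Delta = -16(4 a^3 + 27 b^2) mod 19 = 12
-1728 * (4 a)^3 = -1728 * (4*12)^3 mod 19 = 12
j = 12 * 12^(-1) mod 19 = 1

j = 1 (mod 19)


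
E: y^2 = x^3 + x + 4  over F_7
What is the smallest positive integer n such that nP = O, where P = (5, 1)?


Compute successive multiples of P until we hit O:
  1P = (5, 1)
  2P = (6, 3)
  3P = (0, 2)
  4P = (4, 3)
  5P = (2, 0)
  6P = (4, 4)
  7P = (0, 5)
  8P = (6, 4)
  ... (continuing to 10P)
  10P = O

ord(P) = 10


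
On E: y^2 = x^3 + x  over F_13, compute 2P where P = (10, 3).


Doubling: s = (3 x1^2 + a) / (2 y1)
s = (3*10^2 + 1) / (2*3) mod 13 = 9
x3 = s^2 - 2 x1 mod 13 = 9^2 - 2*10 = 9
y3 = s (x1 - x3) - y1 mod 13 = 9 * (10 - 9) - 3 = 6

2P = (9, 6)


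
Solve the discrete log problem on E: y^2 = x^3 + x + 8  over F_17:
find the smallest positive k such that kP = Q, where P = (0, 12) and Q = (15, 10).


Enumerate multiples of P until we hit Q = (15, 10):
  1P = (0, 12)
  2P = (8, 16)
  3P = (5, 11)
  4P = (10, 7)
  5P = (3, 15)
  6P = (15, 7)
  7P = (4, 12)
  8P = (13, 5)
  9P = (6, 3)
  10P = (9, 10)
  11P = (7, 16)
  12P = (2, 16)
  13P = (2, 1)
  14P = (7, 1)
  15P = (9, 7)
  16P = (6, 14)
  17P = (13, 12)
  18P = (4, 5)
  19P = (15, 10)
Match found at i = 19.

k = 19


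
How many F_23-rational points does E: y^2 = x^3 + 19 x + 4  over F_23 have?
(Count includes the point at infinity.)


For each x in F_23, count y with y^2 = x^3 + 19 x + 4 mod 23:
  x = 0: RHS = 4, y in [2, 21]  -> 2 point(s)
  x = 1: RHS = 1, y in [1, 22]  -> 2 point(s)
  x = 2: RHS = 4, y in [2, 21]  -> 2 point(s)
  x = 4: RHS = 6, y in [11, 12]  -> 2 point(s)
  x = 6: RHS = 12, y in [9, 14]  -> 2 point(s)
  x = 8: RHS = 1, y in [1, 22]  -> 2 point(s)
  x = 11: RHS = 3, y in [7, 16]  -> 2 point(s)
  x = 14: RHS = 1, y in [1, 22]  -> 2 point(s)
  x = 19: RHS = 2, y in [5, 18]  -> 2 point(s)
  x = 20: RHS = 12, y in [9, 14]  -> 2 point(s)
  x = 21: RHS = 4, y in [2, 21]  -> 2 point(s)
Affine points: 22. Add the point at infinity: total = 23.

#E(F_23) = 23


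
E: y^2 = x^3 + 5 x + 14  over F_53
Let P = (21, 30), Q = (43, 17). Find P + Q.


P != Q, so use the chord formula.
s = (y2 - y1) / (x2 - x1) = (40) / (22) mod 53 = 50
x3 = s^2 - x1 - x2 mod 53 = 50^2 - 21 - 43 = 51
y3 = s (x1 - x3) - y1 mod 53 = 50 * (21 - 51) - 30 = 7

P + Q = (51, 7)


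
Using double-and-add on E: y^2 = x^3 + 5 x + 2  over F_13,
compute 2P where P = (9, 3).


k = 2 = 10_2 (binary, LSB first: 01)
Double-and-add from P = (9, 3):
  bit 0 = 0: acc unchanged = O
  bit 1 = 1: acc = O + (12, 3) = (12, 3)

2P = (12, 3)


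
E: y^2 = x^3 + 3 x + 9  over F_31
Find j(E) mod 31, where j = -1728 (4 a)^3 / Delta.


Delta = -16(4 a^3 + 27 b^2) mod 31 = 15
-1728 * (4 a)^3 = -1728 * (4*3)^3 mod 31 = 29
j = 29 * 15^(-1) mod 31 = 4

j = 4 (mod 31)


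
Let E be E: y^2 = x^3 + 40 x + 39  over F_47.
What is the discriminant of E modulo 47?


4 a^3 + 27 b^2 = 4*40^3 + 27*39^2 = 256000 + 41067 = 297067
Delta = -16 * (297067) = -4753072
Delta mod 47 = 38

Delta = 38 (mod 47)


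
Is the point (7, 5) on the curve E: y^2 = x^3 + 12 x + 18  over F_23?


Check whether y^2 = x^3 + 12 x + 18 (mod 23) for (x, y) = (7, 5).
LHS: y^2 = 5^2 mod 23 = 2
RHS: x^3 + 12 x + 18 = 7^3 + 12*7 + 18 mod 23 = 8
LHS != RHS

No, not on the curve


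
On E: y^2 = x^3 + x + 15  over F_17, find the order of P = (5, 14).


Compute successive multiples of P until we hit O:
  1P = (5, 14)
  2P = (5, 3)
  3P = O

ord(P) = 3


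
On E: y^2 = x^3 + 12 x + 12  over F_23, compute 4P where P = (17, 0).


k = 4 = 100_2 (binary, LSB first: 001)
Double-and-add from P = (17, 0):
  bit 0 = 0: acc unchanged = O
  bit 1 = 0: acc unchanged = O
  bit 2 = 1: acc = O + O = O

4P = O


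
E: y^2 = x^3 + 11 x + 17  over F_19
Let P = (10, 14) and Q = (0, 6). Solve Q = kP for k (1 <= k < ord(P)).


Enumerate multiples of P until we hit Q = (0, 6):
  1P = (10, 14)
  2P = (5, 11)
  3P = (15, 2)
  4P = (18, 9)
  5P = (0, 13)
  6P = (13, 18)
  7P = (2, 3)
  8P = (8, 3)
  9P = (17, 14)
  10P = (11, 5)
  11P = (3, 18)
  12P = (4, 7)
  13P = (9, 3)
  14P = (7, 0)
  15P = (9, 16)
  16P = (4, 12)
  17P = (3, 1)
  18P = (11, 14)
  19P = (17, 5)
  20P = (8, 16)
  21P = (2, 16)
  22P = (13, 1)
  23P = (0, 6)
Match found at i = 23.

k = 23


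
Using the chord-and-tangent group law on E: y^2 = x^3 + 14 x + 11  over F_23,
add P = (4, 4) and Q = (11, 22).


P != Q, so use the chord formula.
s = (y2 - y1) / (x2 - x1) = (18) / (7) mod 23 = 19
x3 = s^2 - x1 - x2 mod 23 = 19^2 - 4 - 11 = 1
y3 = s (x1 - x3) - y1 mod 23 = 19 * (4 - 1) - 4 = 7

P + Q = (1, 7)


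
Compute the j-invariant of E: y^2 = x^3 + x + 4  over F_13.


Delta = -16(4 a^3 + 27 b^2) mod 13 = 5
-1728 * (4 a)^3 = -1728 * (4*1)^3 mod 13 = 12
j = 12 * 5^(-1) mod 13 = 5

j = 5 (mod 13)


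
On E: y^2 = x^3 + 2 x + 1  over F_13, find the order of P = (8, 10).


Compute successive multiples of P until we hit O:
  1P = (8, 10)
  2P = (1, 2)
  3P = (0, 1)
  4P = (2, 0)
  5P = (0, 12)
  6P = (1, 11)
  7P = (8, 3)
  8P = O

ord(P) = 8


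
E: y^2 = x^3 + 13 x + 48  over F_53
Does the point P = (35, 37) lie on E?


Check whether y^2 = x^3 + 13 x + 48 (mod 53) for (x, y) = (35, 37).
LHS: y^2 = 37^2 mod 53 = 44
RHS: x^3 + 13 x + 48 = 35^3 + 13*35 + 48 mod 53 = 24
LHS != RHS

No, not on the curve


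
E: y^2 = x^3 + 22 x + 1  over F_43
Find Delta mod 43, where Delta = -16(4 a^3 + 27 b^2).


4 a^3 + 27 b^2 = 4*22^3 + 27*1^2 = 42592 + 27 = 42619
Delta = -16 * (42619) = -681904
Delta mod 43 = 33

Delta = 33 (mod 43)


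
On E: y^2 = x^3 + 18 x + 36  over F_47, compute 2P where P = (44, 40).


Doubling: s = (3 x1^2 + a) / (2 y1)
s = (3*44^2 + 18) / (2*40) mod 47 = 27
x3 = s^2 - 2 x1 mod 47 = 27^2 - 2*44 = 30
y3 = s (x1 - x3) - y1 mod 47 = 27 * (44 - 30) - 40 = 9

2P = (30, 9)


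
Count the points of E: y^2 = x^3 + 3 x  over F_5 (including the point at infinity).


For each x in F_5, count y with y^2 = x^3 + 3 x + 0 mod 5:
  x = 0: RHS = 0, y in [0]  -> 1 point(s)
  x = 1: RHS = 4, y in [2, 3]  -> 2 point(s)
  x = 2: RHS = 4, y in [2, 3]  -> 2 point(s)
  x = 3: RHS = 1, y in [1, 4]  -> 2 point(s)
  x = 4: RHS = 1, y in [1, 4]  -> 2 point(s)
Affine points: 9. Add the point at infinity: total = 10.

#E(F_5) = 10


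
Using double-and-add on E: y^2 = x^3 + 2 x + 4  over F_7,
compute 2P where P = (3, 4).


k = 2 = 10_2 (binary, LSB first: 01)
Double-and-add from P = (3, 4):
  bit 0 = 0: acc unchanged = O
  bit 1 = 1: acc = O + (2, 4) = (2, 4)

2P = (2, 4)


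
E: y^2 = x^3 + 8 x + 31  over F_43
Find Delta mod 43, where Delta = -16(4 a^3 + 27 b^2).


4 a^3 + 27 b^2 = 4*8^3 + 27*31^2 = 2048 + 25947 = 27995
Delta = -16 * (27995) = -447920
Delta mod 43 = 11

Delta = 11 (mod 43)


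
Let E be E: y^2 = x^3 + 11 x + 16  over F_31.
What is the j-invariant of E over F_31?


Delta = -16(4 a^3 + 27 b^2) mod 31 = 20
-1728 * (4 a)^3 = -1728 * (4*11)^3 mod 31 = 30
j = 30 * 20^(-1) mod 31 = 17

j = 17 (mod 31)


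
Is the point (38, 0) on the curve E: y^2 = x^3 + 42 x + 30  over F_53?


Check whether y^2 = x^3 + 42 x + 30 (mod 53) for (x, y) = (38, 0).
LHS: y^2 = 0^2 mod 53 = 0
RHS: x^3 + 42 x + 30 = 38^3 + 42*38 + 30 mod 53 = 0
LHS = RHS

Yes, on the curve


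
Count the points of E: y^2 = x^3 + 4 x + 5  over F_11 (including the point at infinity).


For each x in F_11, count y with y^2 = x^3 + 4 x + 5 mod 11:
  x = 0: RHS = 5, y in [4, 7]  -> 2 point(s)
  x = 3: RHS = 0, y in [0]  -> 1 point(s)
  x = 6: RHS = 3, y in [5, 6]  -> 2 point(s)
  x = 9: RHS = 0, y in [0]  -> 1 point(s)
  x = 10: RHS = 0, y in [0]  -> 1 point(s)
Affine points: 7. Add the point at infinity: total = 8.

#E(F_11) = 8


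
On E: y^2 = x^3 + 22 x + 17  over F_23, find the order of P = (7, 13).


Compute successive multiples of P until we hit O:
  1P = (7, 13)
  2P = (11, 7)
  3P = (13, 19)
  4P = (4, 13)
  5P = (12, 10)
  6P = (20, 4)
  7P = (9, 22)
  8P = (10, 8)
  ... (continuing to 26P)
  26P = O

ord(P) = 26


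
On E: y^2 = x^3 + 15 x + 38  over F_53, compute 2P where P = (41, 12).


Doubling: s = (3 x1^2 + a) / (2 y1)
s = (3*41^2 + 15) / (2*12) mod 53 = 12
x3 = s^2 - 2 x1 mod 53 = 12^2 - 2*41 = 9
y3 = s (x1 - x3) - y1 mod 53 = 12 * (41 - 9) - 12 = 1

2P = (9, 1)


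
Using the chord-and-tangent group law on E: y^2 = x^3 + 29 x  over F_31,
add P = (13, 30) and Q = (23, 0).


P != Q, so use the chord formula.
s = (y2 - y1) / (x2 - x1) = (1) / (10) mod 31 = 28
x3 = s^2 - x1 - x2 mod 31 = 28^2 - 13 - 23 = 4
y3 = s (x1 - x3) - y1 mod 31 = 28 * (13 - 4) - 30 = 5

P + Q = (4, 5)


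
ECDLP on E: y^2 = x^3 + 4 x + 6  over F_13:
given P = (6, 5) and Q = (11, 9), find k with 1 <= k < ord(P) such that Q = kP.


Enumerate multiples of P until we hit Q = (11, 9):
  1P = (6, 5)
  2P = (11, 4)
  3P = (8, 11)
  4P = (8, 2)
  5P = (11, 9)
Match found at i = 5.

k = 5


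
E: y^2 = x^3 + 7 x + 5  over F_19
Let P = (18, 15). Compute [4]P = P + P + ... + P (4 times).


k = 4 = 100_2 (binary, LSB first: 001)
Double-and-add from P = (18, 15):
  bit 0 = 0: acc unchanged = O
  bit 1 = 0: acc unchanged = O
  bit 2 = 1: acc = O + (11, 8) = (11, 8)

4P = (11, 8)


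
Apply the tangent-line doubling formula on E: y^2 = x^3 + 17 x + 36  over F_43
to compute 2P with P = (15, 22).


Doubling: s = (3 x1^2 + a) / (2 y1)
s = (3*15^2 + 17) / (2*22) mod 43 = 4
x3 = s^2 - 2 x1 mod 43 = 4^2 - 2*15 = 29
y3 = s (x1 - x3) - y1 mod 43 = 4 * (15 - 29) - 22 = 8

2P = (29, 8)


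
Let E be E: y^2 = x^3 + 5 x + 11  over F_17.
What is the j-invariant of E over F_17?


Delta = -16(4 a^3 + 27 b^2) mod 17 = 10
-1728 * (4 a)^3 = -1728 * (4*5)^3 mod 17 = 9
j = 9 * 10^(-1) mod 17 = 6

j = 6 (mod 17)


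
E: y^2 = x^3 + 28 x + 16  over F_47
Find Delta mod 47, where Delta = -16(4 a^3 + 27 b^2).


4 a^3 + 27 b^2 = 4*28^3 + 27*16^2 = 87808 + 6912 = 94720
Delta = -16 * (94720) = -1515520
Delta mod 47 = 42

Delta = 42 (mod 47)


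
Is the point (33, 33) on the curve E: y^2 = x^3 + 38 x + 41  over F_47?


Check whether y^2 = x^3 + 38 x + 41 (mod 47) for (x, y) = (33, 33).
LHS: y^2 = 33^2 mod 47 = 8
RHS: x^3 + 38 x + 41 = 33^3 + 38*33 + 41 mod 47 = 8
LHS = RHS

Yes, on the curve


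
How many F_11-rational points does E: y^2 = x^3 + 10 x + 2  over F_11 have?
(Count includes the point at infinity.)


For each x in F_11, count y with y^2 = x^3 + 10 x + 2 mod 11:
  x = 3: RHS = 4, y in [2, 9]  -> 2 point(s)
  x = 5: RHS = 1, y in [1, 10]  -> 2 point(s)
  x = 6: RHS = 3, y in [5, 6]  -> 2 point(s)
  x = 8: RHS = 0, y in [0]  -> 1 point(s)
Affine points: 7. Add the point at infinity: total = 8.

#E(F_11) = 8


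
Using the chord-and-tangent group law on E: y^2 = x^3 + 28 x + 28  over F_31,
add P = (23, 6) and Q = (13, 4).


P != Q, so use the chord formula.
s = (y2 - y1) / (x2 - x1) = (29) / (21) mod 31 = 25
x3 = s^2 - x1 - x2 mod 31 = 25^2 - 23 - 13 = 0
y3 = s (x1 - x3) - y1 mod 31 = 25 * (23 - 0) - 6 = 11

P + Q = (0, 11)


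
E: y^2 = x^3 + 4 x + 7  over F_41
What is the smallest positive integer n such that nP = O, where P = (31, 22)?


Compute successive multiples of P until we hit O:
  1P = (31, 22)
  2P = (2, 33)
  3P = (4, 13)
  4P = (38, 3)
  5P = (12, 26)
  6P = (37, 3)
  7P = (32, 29)
  8P = (27, 6)
  ... (continuing to 45P)
  45P = O

ord(P) = 45


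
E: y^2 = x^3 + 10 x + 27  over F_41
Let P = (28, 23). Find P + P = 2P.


Doubling: s = (3 x1^2 + a) / (2 y1)
s = (3*28^2 + 10) / (2*23) mod 41 = 5
x3 = s^2 - 2 x1 mod 41 = 5^2 - 2*28 = 10
y3 = s (x1 - x3) - y1 mod 41 = 5 * (28 - 10) - 23 = 26

2P = (10, 26)


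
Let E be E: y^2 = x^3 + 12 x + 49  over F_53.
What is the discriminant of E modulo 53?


4 a^3 + 27 b^2 = 4*12^3 + 27*49^2 = 6912 + 64827 = 71739
Delta = -16 * (71739) = -1147824
Delta mod 53 = 50

Delta = 50 (mod 53)


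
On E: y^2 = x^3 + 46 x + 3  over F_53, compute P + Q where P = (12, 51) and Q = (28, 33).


P != Q, so use the chord formula.
s = (y2 - y1) / (x2 - x1) = (35) / (16) mod 53 = 32
x3 = s^2 - x1 - x2 mod 53 = 32^2 - 12 - 28 = 30
y3 = s (x1 - x3) - y1 mod 53 = 32 * (12 - 30) - 51 = 9

P + Q = (30, 9)


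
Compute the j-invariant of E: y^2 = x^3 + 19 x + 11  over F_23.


Delta = -16(4 a^3 + 27 b^2) mod 23 = 9
-1728 * (4 a)^3 = -1728 * (4*19)^3 mod 23 = 6
j = 6 * 9^(-1) mod 23 = 16

j = 16 (mod 23)


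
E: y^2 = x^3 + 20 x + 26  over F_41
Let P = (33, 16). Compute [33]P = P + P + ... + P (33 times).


k = 33 = 100001_2 (binary, LSB first: 100001)
Double-and-add from P = (33, 16):
  bit 0 = 1: acc = O + (33, 16) = (33, 16)
  bit 1 = 0: acc unchanged = (33, 16)
  bit 2 = 0: acc unchanged = (33, 16)
  bit 3 = 0: acc unchanged = (33, 16)
  bit 4 = 0: acc unchanged = (33, 16)
  bit 5 = 1: acc = (33, 16) + (21, 21) = (37, 13)

33P = (37, 13)


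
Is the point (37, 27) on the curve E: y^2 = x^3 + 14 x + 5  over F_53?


Check whether y^2 = x^3 + 14 x + 5 (mod 53) for (x, y) = (37, 27).
LHS: y^2 = 27^2 mod 53 = 40
RHS: x^3 + 14 x + 5 = 37^3 + 14*37 + 5 mod 53 = 31
LHS != RHS

No, not on the curve


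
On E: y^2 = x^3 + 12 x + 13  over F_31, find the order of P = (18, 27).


Compute successive multiples of P until we hit O:
  1P = (18, 27)
  2P = (27, 26)
  3P = (4, 30)
  4P = (13, 14)
  5P = (8, 30)
  6P = (24, 12)
  7P = (3, 13)
  8P = (19, 1)
  ... (continuing to 17P)
  17P = O

ord(P) = 17


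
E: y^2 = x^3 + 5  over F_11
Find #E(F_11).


For each x in F_11, count y with y^2 = x^3 + 0 x + 5 mod 11:
  x = 0: RHS = 5, y in [4, 7]  -> 2 point(s)
  x = 4: RHS = 3, y in [5, 6]  -> 2 point(s)
  x = 5: RHS = 9, y in [3, 8]  -> 2 point(s)
  x = 6: RHS = 1, y in [1, 10]  -> 2 point(s)
  x = 8: RHS = 0, y in [0]  -> 1 point(s)
  x = 10: RHS = 4, y in [2, 9]  -> 2 point(s)
Affine points: 11. Add the point at infinity: total = 12.

#E(F_11) = 12


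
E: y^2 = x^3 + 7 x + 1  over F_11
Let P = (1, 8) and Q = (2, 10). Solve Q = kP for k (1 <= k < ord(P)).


Enumerate multiples of P until we hit Q = (2, 10):
  1P = (1, 8)
  2P = (2, 1)
  3P = (2, 10)
Match found at i = 3.

k = 3


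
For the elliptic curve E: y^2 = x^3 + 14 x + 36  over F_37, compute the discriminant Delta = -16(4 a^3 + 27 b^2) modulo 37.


4 a^3 + 27 b^2 = 4*14^3 + 27*36^2 = 10976 + 34992 = 45968
Delta = -16 * (45968) = -735488
Delta mod 37 = 35

Delta = 35 (mod 37)


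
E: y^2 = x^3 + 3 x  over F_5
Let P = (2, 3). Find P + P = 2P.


Doubling: s = (3 x1^2 + a) / (2 y1)
s = (3*2^2 + 3) / (2*3) mod 5 = 0
x3 = s^2 - 2 x1 mod 5 = 0^2 - 2*2 = 1
y3 = s (x1 - x3) - y1 mod 5 = 0 * (2 - 1) - 3 = 2

2P = (1, 2)


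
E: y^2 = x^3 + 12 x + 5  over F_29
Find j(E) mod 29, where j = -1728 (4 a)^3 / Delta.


Delta = -16(4 a^3 + 27 b^2) mod 29 = 2
-1728 * (4 a)^3 = -1728 * (4*12)^3 mod 29 = 6
j = 6 * 2^(-1) mod 29 = 3

j = 3 (mod 29)


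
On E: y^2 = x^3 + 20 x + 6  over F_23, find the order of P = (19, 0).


Compute successive multiples of P until we hit O:
  1P = (19, 0)
  2P = O

ord(P) = 2


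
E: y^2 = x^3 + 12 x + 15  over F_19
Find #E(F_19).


For each x in F_19, count y with y^2 = x^3 + 12 x + 15 mod 19:
  x = 1: RHS = 9, y in [3, 16]  -> 2 point(s)
  x = 2: RHS = 9, y in [3, 16]  -> 2 point(s)
  x = 7: RHS = 5, y in [9, 10]  -> 2 point(s)
  x = 9: RHS = 16, y in [4, 15]  -> 2 point(s)
  x = 12: RHS = 6, y in [5, 14]  -> 2 point(s)
  x = 14: RHS = 1, y in [1, 18]  -> 2 point(s)
  x = 15: RHS = 17, y in [6, 13]  -> 2 point(s)
  x = 16: RHS = 9, y in [3, 16]  -> 2 point(s)
Affine points: 16. Add the point at infinity: total = 17.

#E(F_19) = 17


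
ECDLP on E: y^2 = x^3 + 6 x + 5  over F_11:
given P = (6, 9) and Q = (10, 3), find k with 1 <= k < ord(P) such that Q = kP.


Enumerate multiples of P until we hit Q = (10, 3):
  1P = (6, 9)
  2P = (0, 7)
  3P = (10, 8)
  4P = (4, 7)
  5P = (2, 6)
  6P = (7, 4)
  7P = (1, 10)
  8P = (8, 9)
  9P = (8, 2)
  10P = (1, 1)
  11P = (7, 7)
  12P = (2, 5)
  13P = (4, 4)
  14P = (10, 3)
Match found at i = 14.

k = 14


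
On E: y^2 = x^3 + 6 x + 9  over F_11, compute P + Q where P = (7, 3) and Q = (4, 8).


P != Q, so use the chord formula.
s = (y2 - y1) / (x2 - x1) = (5) / (8) mod 11 = 2
x3 = s^2 - x1 - x2 mod 11 = 2^2 - 7 - 4 = 4
y3 = s (x1 - x3) - y1 mod 11 = 2 * (7 - 4) - 3 = 3

P + Q = (4, 3)


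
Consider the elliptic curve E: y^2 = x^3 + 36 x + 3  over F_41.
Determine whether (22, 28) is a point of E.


Check whether y^2 = x^3 + 36 x + 3 (mod 41) for (x, y) = (22, 28).
LHS: y^2 = 28^2 mod 41 = 5
RHS: x^3 + 36 x + 3 = 22^3 + 36*22 + 3 mod 41 = 4
LHS != RHS

No, not on the curve


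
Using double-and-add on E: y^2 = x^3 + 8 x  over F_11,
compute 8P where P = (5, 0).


k = 8 = 1000_2 (binary, LSB first: 0001)
Double-and-add from P = (5, 0):
  bit 0 = 0: acc unchanged = O
  bit 1 = 0: acc unchanged = O
  bit 2 = 0: acc unchanged = O
  bit 3 = 1: acc = O + O = O

8P = O


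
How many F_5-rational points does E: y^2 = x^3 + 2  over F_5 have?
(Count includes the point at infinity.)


For each x in F_5, count y with y^2 = x^3 + 0 x + 2 mod 5:
  x = 2: RHS = 0, y in [0]  -> 1 point(s)
  x = 3: RHS = 4, y in [2, 3]  -> 2 point(s)
  x = 4: RHS = 1, y in [1, 4]  -> 2 point(s)
Affine points: 5. Add the point at infinity: total = 6.

#E(F_5) = 6


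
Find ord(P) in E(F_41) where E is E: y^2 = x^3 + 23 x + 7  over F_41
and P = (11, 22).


Compute successive multiples of P until we hit O:
  1P = (11, 22)
  2P = (1, 21)
  3P = (4, 32)
  4P = (18, 29)
  5P = (13, 17)
  6P = (13, 24)
  7P = (18, 12)
  8P = (4, 9)
  ... (continuing to 11P)
  11P = O

ord(P) = 11


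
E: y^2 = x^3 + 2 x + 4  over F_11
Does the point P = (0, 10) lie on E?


Check whether y^2 = x^3 + 2 x + 4 (mod 11) for (x, y) = (0, 10).
LHS: y^2 = 10^2 mod 11 = 1
RHS: x^3 + 2 x + 4 = 0^3 + 2*0 + 4 mod 11 = 4
LHS != RHS

No, not on the curve


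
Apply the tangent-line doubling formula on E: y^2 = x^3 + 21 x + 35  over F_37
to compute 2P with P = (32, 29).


Doubling: s = (3 x1^2 + a) / (2 y1)
s = (3*32^2 + 21) / (2*29) mod 37 = 31
x3 = s^2 - 2 x1 mod 37 = 31^2 - 2*32 = 9
y3 = s (x1 - x3) - y1 mod 37 = 31 * (32 - 9) - 29 = 18

2P = (9, 18)


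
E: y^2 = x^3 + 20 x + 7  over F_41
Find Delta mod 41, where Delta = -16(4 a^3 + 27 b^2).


4 a^3 + 27 b^2 = 4*20^3 + 27*7^2 = 32000 + 1323 = 33323
Delta = -16 * (33323) = -533168
Delta mod 41 = 37

Delta = 37 (mod 41)


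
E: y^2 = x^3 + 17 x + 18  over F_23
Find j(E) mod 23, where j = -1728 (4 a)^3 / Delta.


Delta = -16(4 a^3 + 27 b^2) mod 23 = 11
-1728 * (4 a)^3 = -1728 * (4*17)^3 mod 23 = 3
j = 3 * 11^(-1) mod 23 = 17

j = 17 (mod 23)


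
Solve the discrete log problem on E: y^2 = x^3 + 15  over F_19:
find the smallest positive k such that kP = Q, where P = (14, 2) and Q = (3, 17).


Enumerate multiples of P until we hit Q = (3, 17):
  1P = (14, 2)
  2P = (16, 8)
  3P = (17, 8)
  4P = (11, 4)
  5P = (5, 11)
  6P = (1, 4)
  7P = (2, 2)
  8P = (3, 17)
Match found at i = 8.

k = 8


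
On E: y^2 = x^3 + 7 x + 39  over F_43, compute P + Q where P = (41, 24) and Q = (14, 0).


P != Q, so use the chord formula.
s = (y2 - y1) / (x2 - x1) = (19) / (16) mod 43 = 20
x3 = s^2 - x1 - x2 mod 43 = 20^2 - 41 - 14 = 1
y3 = s (x1 - x3) - y1 mod 43 = 20 * (41 - 1) - 24 = 2

P + Q = (1, 2)


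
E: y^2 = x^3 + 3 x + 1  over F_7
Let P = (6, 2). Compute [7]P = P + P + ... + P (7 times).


k = 7 = 111_2 (binary, LSB first: 111)
Double-and-add from P = (6, 2):
  bit 0 = 1: acc = O + (6, 2) = (6, 2)
  bit 1 = 1: acc = (6, 2) + (6, 5) = O
  bit 2 = 1: acc = O + (6, 2) = (6, 2)

7P = (6, 2)
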